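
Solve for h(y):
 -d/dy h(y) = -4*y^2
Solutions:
 h(y) = C1 + 4*y^3/3


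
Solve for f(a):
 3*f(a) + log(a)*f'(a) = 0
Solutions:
 f(a) = C1*exp(-3*li(a))


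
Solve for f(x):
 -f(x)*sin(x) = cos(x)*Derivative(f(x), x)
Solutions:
 f(x) = C1*cos(x)


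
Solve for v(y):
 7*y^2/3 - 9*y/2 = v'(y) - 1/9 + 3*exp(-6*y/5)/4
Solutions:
 v(y) = C1 + 7*y^3/9 - 9*y^2/4 + y/9 + 5*exp(-6*y/5)/8


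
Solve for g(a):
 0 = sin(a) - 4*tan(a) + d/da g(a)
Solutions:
 g(a) = C1 - 4*log(cos(a)) + cos(a)


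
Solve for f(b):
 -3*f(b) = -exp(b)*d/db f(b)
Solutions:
 f(b) = C1*exp(-3*exp(-b))


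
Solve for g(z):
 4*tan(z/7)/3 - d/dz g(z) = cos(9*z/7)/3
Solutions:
 g(z) = C1 - 28*log(cos(z/7))/3 - 7*sin(9*z/7)/27


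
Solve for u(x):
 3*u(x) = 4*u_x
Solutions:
 u(x) = C1*exp(3*x/4)


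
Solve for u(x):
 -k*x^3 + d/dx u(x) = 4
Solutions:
 u(x) = C1 + k*x^4/4 + 4*x


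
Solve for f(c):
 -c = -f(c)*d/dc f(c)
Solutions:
 f(c) = -sqrt(C1 + c^2)
 f(c) = sqrt(C1 + c^2)


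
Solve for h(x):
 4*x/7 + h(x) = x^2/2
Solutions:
 h(x) = x*(7*x - 8)/14


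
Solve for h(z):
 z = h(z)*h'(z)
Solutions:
 h(z) = -sqrt(C1 + z^2)
 h(z) = sqrt(C1 + z^2)


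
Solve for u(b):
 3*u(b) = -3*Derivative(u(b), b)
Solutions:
 u(b) = C1*exp(-b)


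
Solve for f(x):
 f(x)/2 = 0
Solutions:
 f(x) = 0


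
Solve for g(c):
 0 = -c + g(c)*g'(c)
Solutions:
 g(c) = -sqrt(C1 + c^2)
 g(c) = sqrt(C1 + c^2)


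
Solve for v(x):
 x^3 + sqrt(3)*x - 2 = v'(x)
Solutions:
 v(x) = C1 + x^4/4 + sqrt(3)*x^2/2 - 2*x


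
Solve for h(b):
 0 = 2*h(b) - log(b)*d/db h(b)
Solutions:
 h(b) = C1*exp(2*li(b))


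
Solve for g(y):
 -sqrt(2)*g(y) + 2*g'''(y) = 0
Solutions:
 g(y) = C3*exp(2^(5/6)*y/2) + (C1*sin(2^(5/6)*sqrt(3)*y/4) + C2*cos(2^(5/6)*sqrt(3)*y/4))*exp(-2^(5/6)*y/4)


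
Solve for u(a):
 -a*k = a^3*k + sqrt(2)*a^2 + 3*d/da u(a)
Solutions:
 u(a) = C1 - a^4*k/12 - sqrt(2)*a^3/9 - a^2*k/6


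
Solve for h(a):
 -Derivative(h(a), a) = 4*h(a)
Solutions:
 h(a) = C1*exp(-4*a)


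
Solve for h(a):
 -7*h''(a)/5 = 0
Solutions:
 h(a) = C1 + C2*a


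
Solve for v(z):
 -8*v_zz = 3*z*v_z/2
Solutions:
 v(z) = C1 + C2*erf(sqrt(6)*z/8)


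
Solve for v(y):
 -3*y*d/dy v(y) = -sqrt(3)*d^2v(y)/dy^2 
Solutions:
 v(y) = C1 + C2*erfi(sqrt(2)*3^(1/4)*y/2)


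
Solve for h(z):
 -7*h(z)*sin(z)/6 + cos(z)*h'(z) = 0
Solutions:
 h(z) = C1/cos(z)^(7/6)


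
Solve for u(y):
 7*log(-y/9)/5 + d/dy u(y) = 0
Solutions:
 u(y) = C1 - 7*y*log(-y)/5 + 7*y*(1 + 2*log(3))/5


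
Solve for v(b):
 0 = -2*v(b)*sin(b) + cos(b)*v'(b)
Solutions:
 v(b) = C1/cos(b)^2


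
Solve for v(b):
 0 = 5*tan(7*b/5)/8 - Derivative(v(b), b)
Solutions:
 v(b) = C1 - 25*log(cos(7*b/5))/56


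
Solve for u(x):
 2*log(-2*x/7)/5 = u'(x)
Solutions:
 u(x) = C1 + 2*x*log(-x)/5 + 2*x*(-log(7) - 1 + log(2))/5


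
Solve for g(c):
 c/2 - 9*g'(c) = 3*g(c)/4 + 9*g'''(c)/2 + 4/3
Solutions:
 g(c) = C1*exp(-6^(1/3)*c*(-(3 + sqrt(393))^(1/3) + 4*6^(1/3)/(3 + sqrt(393))^(1/3))/12)*sin(2^(1/3)*3^(1/6)*c*(2^(1/3)/(3 + sqrt(393))^(1/3) + 3^(2/3)*(3 + sqrt(393))^(1/3)/12)) + C2*exp(-6^(1/3)*c*(-(3 + sqrt(393))^(1/3) + 4*6^(1/3)/(3 + sqrt(393))^(1/3))/12)*cos(2^(1/3)*3^(1/6)*c*(2^(1/3)/(3 + sqrt(393))^(1/3) + 3^(2/3)*(3 + sqrt(393))^(1/3)/12)) + C3*exp(6^(1/3)*c*(-(3 + sqrt(393))^(1/3) + 4*6^(1/3)/(3 + sqrt(393))^(1/3))/6) + 2*c/3 - 88/9


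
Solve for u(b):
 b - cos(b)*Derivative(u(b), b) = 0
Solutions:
 u(b) = C1 + Integral(b/cos(b), b)


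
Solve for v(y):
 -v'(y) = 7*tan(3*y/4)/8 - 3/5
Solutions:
 v(y) = C1 + 3*y/5 + 7*log(cos(3*y/4))/6


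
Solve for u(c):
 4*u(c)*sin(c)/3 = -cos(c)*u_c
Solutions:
 u(c) = C1*cos(c)^(4/3)


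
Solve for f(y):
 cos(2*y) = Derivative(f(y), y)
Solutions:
 f(y) = C1 + sin(2*y)/2


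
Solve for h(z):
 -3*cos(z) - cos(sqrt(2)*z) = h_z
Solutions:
 h(z) = C1 - 3*sin(z) - sqrt(2)*sin(sqrt(2)*z)/2


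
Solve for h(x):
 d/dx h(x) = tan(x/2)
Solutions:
 h(x) = C1 - 2*log(cos(x/2))


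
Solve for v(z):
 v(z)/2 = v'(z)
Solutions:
 v(z) = C1*exp(z/2)


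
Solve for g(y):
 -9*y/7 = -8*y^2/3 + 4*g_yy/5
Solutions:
 g(y) = C1 + C2*y + 5*y^4/18 - 15*y^3/56


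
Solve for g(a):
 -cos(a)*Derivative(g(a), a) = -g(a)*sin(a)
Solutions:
 g(a) = C1/cos(a)


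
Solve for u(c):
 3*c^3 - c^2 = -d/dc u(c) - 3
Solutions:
 u(c) = C1 - 3*c^4/4 + c^3/3 - 3*c


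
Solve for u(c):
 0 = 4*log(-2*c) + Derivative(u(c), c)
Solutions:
 u(c) = C1 - 4*c*log(-c) + 4*c*(1 - log(2))


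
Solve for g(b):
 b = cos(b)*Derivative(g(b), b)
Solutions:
 g(b) = C1 + Integral(b/cos(b), b)


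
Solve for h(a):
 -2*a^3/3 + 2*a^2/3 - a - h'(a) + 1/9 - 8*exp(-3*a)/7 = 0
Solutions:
 h(a) = C1 - a^4/6 + 2*a^3/9 - a^2/2 + a/9 + 8*exp(-3*a)/21


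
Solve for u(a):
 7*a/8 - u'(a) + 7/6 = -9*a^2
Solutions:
 u(a) = C1 + 3*a^3 + 7*a^2/16 + 7*a/6


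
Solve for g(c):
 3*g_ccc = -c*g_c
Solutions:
 g(c) = C1 + Integral(C2*airyai(-3^(2/3)*c/3) + C3*airybi(-3^(2/3)*c/3), c)


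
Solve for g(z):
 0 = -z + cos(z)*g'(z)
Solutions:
 g(z) = C1 + Integral(z/cos(z), z)


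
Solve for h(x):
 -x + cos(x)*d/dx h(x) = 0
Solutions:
 h(x) = C1 + Integral(x/cos(x), x)


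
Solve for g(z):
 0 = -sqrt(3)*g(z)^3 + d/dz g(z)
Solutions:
 g(z) = -sqrt(2)*sqrt(-1/(C1 + sqrt(3)*z))/2
 g(z) = sqrt(2)*sqrt(-1/(C1 + sqrt(3)*z))/2


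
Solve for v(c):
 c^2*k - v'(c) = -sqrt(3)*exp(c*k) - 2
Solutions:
 v(c) = C1 + c^3*k/3 + 2*c + sqrt(3)*exp(c*k)/k


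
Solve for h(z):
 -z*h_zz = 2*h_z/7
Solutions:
 h(z) = C1 + C2*z^(5/7)


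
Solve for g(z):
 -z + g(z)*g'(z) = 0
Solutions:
 g(z) = -sqrt(C1 + z^2)
 g(z) = sqrt(C1 + z^2)


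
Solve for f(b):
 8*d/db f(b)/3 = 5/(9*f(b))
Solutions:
 f(b) = -sqrt(C1 + 15*b)/6
 f(b) = sqrt(C1 + 15*b)/6


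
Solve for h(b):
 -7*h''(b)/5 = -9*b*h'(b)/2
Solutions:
 h(b) = C1 + C2*erfi(3*sqrt(35)*b/14)


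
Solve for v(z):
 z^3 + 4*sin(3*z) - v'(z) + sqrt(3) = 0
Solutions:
 v(z) = C1 + z^4/4 + sqrt(3)*z - 4*cos(3*z)/3


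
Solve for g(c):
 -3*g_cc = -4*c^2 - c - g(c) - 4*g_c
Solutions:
 g(c) = C1*exp(c*(2 - sqrt(7))/3) + C2*exp(c*(2 + sqrt(7))/3) - 4*c^2 + 31*c - 148


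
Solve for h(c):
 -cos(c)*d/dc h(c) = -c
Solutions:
 h(c) = C1 + Integral(c/cos(c), c)


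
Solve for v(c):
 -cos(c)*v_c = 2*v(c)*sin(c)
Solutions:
 v(c) = C1*cos(c)^2


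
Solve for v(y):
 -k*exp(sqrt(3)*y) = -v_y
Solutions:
 v(y) = C1 + sqrt(3)*k*exp(sqrt(3)*y)/3


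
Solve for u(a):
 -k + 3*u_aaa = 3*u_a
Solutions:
 u(a) = C1 + C2*exp(-a) + C3*exp(a) - a*k/3


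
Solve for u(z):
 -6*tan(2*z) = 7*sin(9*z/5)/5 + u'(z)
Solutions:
 u(z) = C1 + 3*log(cos(2*z)) + 7*cos(9*z/5)/9


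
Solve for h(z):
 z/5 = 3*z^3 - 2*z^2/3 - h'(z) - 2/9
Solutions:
 h(z) = C1 + 3*z^4/4 - 2*z^3/9 - z^2/10 - 2*z/9


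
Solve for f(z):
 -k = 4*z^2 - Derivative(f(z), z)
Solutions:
 f(z) = C1 + k*z + 4*z^3/3


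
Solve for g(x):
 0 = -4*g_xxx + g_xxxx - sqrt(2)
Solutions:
 g(x) = C1 + C2*x + C3*x^2 + C4*exp(4*x) - sqrt(2)*x^3/24


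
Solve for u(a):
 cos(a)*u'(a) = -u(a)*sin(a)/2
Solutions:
 u(a) = C1*sqrt(cos(a))


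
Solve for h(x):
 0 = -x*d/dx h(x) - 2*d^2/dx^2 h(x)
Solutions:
 h(x) = C1 + C2*erf(x/2)


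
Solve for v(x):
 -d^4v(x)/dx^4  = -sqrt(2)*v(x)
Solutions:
 v(x) = C1*exp(-2^(1/8)*x) + C2*exp(2^(1/8)*x) + C3*sin(2^(1/8)*x) + C4*cos(2^(1/8)*x)


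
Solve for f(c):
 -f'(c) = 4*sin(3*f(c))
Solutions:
 f(c) = -acos((-C1 - exp(24*c))/(C1 - exp(24*c)))/3 + 2*pi/3
 f(c) = acos((-C1 - exp(24*c))/(C1 - exp(24*c)))/3


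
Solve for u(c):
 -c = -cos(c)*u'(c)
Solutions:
 u(c) = C1 + Integral(c/cos(c), c)


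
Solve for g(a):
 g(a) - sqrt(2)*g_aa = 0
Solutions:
 g(a) = C1*exp(-2^(3/4)*a/2) + C2*exp(2^(3/4)*a/2)


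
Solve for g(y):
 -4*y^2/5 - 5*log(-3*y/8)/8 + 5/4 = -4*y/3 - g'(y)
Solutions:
 g(y) = C1 + 4*y^3/15 - 2*y^2/3 + 5*y*log(-y)/8 + 5*y*(-3 - 3*log(2) + log(3))/8


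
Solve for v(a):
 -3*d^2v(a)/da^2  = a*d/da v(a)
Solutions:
 v(a) = C1 + C2*erf(sqrt(6)*a/6)


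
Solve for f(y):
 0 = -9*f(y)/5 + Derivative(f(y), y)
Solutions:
 f(y) = C1*exp(9*y/5)


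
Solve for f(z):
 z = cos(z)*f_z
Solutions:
 f(z) = C1 + Integral(z/cos(z), z)


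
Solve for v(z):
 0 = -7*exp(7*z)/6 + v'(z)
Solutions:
 v(z) = C1 + exp(7*z)/6


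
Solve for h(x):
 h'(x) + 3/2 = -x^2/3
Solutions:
 h(x) = C1 - x^3/9 - 3*x/2


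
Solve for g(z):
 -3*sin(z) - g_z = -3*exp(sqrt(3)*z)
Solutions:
 g(z) = C1 + sqrt(3)*exp(sqrt(3)*z) + 3*cos(z)


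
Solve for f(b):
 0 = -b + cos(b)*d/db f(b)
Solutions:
 f(b) = C1 + Integral(b/cos(b), b)


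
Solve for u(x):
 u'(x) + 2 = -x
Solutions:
 u(x) = C1 - x^2/2 - 2*x


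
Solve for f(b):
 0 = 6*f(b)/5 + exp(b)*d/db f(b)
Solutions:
 f(b) = C1*exp(6*exp(-b)/5)


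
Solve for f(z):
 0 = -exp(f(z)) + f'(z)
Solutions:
 f(z) = log(-1/(C1 + z))


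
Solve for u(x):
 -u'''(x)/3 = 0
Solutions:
 u(x) = C1 + C2*x + C3*x^2


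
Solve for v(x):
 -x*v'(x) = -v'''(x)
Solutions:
 v(x) = C1 + Integral(C2*airyai(x) + C3*airybi(x), x)


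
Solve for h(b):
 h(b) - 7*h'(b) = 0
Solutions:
 h(b) = C1*exp(b/7)


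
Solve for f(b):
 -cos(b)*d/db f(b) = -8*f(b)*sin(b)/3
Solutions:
 f(b) = C1/cos(b)^(8/3)


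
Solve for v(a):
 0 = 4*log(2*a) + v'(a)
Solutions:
 v(a) = C1 - 4*a*log(a) - a*log(16) + 4*a


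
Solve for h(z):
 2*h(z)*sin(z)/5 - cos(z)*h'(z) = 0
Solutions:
 h(z) = C1/cos(z)^(2/5)


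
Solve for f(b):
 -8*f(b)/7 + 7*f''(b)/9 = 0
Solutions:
 f(b) = C1*exp(-6*sqrt(2)*b/7) + C2*exp(6*sqrt(2)*b/7)


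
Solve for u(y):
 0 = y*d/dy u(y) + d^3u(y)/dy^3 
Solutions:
 u(y) = C1 + Integral(C2*airyai(-y) + C3*airybi(-y), y)


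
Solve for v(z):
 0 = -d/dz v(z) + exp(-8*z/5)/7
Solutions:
 v(z) = C1 - 5*exp(-8*z/5)/56


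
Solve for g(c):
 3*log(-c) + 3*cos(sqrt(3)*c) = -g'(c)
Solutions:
 g(c) = C1 - 3*c*log(-c) + 3*c - sqrt(3)*sin(sqrt(3)*c)


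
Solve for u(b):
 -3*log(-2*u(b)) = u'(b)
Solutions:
 Integral(1/(log(-_y) + log(2)), (_y, u(b)))/3 = C1 - b


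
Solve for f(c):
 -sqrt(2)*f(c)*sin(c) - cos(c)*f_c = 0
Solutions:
 f(c) = C1*cos(c)^(sqrt(2))


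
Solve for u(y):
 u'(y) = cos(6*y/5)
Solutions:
 u(y) = C1 + 5*sin(6*y/5)/6


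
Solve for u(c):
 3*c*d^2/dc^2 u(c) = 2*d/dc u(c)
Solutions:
 u(c) = C1 + C2*c^(5/3)


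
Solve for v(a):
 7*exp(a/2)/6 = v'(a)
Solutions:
 v(a) = C1 + 7*exp(a/2)/3


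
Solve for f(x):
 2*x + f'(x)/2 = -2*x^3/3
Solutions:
 f(x) = C1 - x^4/3 - 2*x^2


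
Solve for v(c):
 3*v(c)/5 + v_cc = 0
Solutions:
 v(c) = C1*sin(sqrt(15)*c/5) + C2*cos(sqrt(15)*c/5)


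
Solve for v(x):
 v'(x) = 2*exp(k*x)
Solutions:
 v(x) = C1 + 2*exp(k*x)/k


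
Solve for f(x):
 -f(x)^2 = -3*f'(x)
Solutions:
 f(x) = -3/(C1 + x)


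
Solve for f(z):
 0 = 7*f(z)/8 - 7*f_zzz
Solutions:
 f(z) = C3*exp(z/2) + (C1*sin(sqrt(3)*z/4) + C2*cos(sqrt(3)*z/4))*exp(-z/4)


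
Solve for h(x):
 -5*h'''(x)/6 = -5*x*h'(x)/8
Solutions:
 h(x) = C1 + Integral(C2*airyai(6^(1/3)*x/2) + C3*airybi(6^(1/3)*x/2), x)


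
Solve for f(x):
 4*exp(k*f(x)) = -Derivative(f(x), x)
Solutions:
 f(x) = Piecewise((log(1/(C1*k + 4*k*x))/k, Ne(k, 0)), (nan, True))
 f(x) = Piecewise((C1 - 4*x, Eq(k, 0)), (nan, True))


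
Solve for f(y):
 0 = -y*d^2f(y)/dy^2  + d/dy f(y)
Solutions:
 f(y) = C1 + C2*y^2


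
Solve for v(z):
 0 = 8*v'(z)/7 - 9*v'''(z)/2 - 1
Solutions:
 v(z) = C1 + C2*exp(-4*sqrt(7)*z/21) + C3*exp(4*sqrt(7)*z/21) + 7*z/8


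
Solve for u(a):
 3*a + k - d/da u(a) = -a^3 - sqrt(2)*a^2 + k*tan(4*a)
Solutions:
 u(a) = C1 + a^4/4 + sqrt(2)*a^3/3 + 3*a^2/2 + a*k + k*log(cos(4*a))/4


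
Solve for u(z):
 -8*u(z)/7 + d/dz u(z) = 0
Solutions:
 u(z) = C1*exp(8*z/7)


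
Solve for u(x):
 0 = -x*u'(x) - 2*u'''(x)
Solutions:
 u(x) = C1 + Integral(C2*airyai(-2^(2/3)*x/2) + C3*airybi(-2^(2/3)*x/2), x)


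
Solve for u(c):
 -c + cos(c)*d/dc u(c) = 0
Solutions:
 u(c) = C1 + Integral(c/cos(c), c)


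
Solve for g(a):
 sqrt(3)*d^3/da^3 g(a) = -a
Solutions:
 g(a) = C1 + C2*a + C3*a^2 - sqrt(3)*a^4/72


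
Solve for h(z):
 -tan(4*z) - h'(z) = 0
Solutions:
 h(z) = C1 + log(cos(4*z))/4


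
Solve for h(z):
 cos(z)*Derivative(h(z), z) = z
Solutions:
 h(z) = C1 + Integral(z/cos(z), z)


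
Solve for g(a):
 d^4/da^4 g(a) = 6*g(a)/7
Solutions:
 g(a) = C1*exp(-6^(1/4)*7^(3/4)*a/7) + C2*exp(6^(1/4)*7^(3/4)*a/7) + C3*sin(6^(1/4)*7^(3/4)*a/7) + C4*cos(6^(1/4)*7^(3/4)*a/7)


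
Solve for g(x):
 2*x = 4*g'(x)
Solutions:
 g(x) = C1 + x^2/4


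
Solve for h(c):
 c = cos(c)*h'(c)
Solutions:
 h(c) = C1 + Integral(c/cos(c), c)


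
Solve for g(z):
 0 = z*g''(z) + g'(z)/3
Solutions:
 g(z) = C1 + C2*z^(2/3)


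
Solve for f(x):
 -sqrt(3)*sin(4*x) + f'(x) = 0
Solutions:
 f(x) = C1 - sqrt(3)*cos(4*x)/4


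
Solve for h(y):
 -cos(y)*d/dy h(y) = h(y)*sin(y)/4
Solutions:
 h(y) = C1*cos(y)^(1/4)


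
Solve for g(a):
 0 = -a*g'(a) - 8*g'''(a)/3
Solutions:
 g(a) = C1 + Integral(C2*airyai(-3^(1/3)*a/2) + C3*airybi(-3^(1/3)*a/2), a)


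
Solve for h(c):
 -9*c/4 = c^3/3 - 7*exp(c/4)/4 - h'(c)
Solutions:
 h(c) = C1 + c^4/12 + 9*c^2/8 - 7*exp(c/4)


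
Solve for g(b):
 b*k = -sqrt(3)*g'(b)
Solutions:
 g(b) = C1 - sqrt(3)*b^2*k/6


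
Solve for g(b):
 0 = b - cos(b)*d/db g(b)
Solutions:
 g(b) = C1 + Integral(b/cos(b), b)


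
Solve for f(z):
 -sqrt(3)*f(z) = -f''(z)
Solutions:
 f(z) = C1*exp(-3^(1/4)*z) + C2*exp(3^(1/4)*z)


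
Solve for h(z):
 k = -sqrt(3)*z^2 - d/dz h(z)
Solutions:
 h(z) = C1 - k*z - sqrt(3)*z^3/3


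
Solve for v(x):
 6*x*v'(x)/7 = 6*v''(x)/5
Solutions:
 v(x) = C1 + C2*erfi(sqrt(70)*x/14)


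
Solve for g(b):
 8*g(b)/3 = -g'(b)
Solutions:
 g(b) = C1*exp(-8*b/3)


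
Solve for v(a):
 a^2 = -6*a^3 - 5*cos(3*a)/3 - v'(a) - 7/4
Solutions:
 v(a) = C1 - 3*a^4/2 - a^3/3 - 7*a/4 - 5*sin(3*a)/9


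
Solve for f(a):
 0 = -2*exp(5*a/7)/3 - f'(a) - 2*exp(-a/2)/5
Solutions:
 f(a) = C1 - 14*exp(5*a/7)/15 + 4*exp(-a/2)/5


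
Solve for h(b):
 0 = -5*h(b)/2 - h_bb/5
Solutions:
 h(b) = C1*sin(5*sqrt(2)*b/2) + C2*cos(5*sqrt(2)*b/2)


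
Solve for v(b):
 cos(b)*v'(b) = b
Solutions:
 v(b) = C1 + Integral(b/cos(b), b)


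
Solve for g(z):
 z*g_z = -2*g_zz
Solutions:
 g(z) = C1 + C2*erf(z/2)


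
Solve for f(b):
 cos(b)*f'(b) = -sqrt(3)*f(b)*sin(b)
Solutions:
 f(b) = C1*cos(b)^(sqrt(3))


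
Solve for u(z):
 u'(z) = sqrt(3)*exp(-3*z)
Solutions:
 u(z) = C1 - sqrt(3)*exp(-3*z)/3


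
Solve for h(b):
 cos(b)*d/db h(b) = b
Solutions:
 h(b) = C1 + Integral(b/cos(b), b)


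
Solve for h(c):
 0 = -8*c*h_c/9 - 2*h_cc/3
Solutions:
 h(c) = C1 + C2*erf(sqrt(6)*c/3)


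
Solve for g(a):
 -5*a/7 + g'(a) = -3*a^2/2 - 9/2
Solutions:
 g(a) = C1 - a^3/2 + 5*a^2/14 - 9*a/2


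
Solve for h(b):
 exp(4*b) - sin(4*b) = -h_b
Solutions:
 h(b) = C1 - exp(4*b)/4 - cos(4*b)/4


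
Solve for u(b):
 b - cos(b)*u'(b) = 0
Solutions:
 u(b) = C1 + Integral(b/cos(b), b)


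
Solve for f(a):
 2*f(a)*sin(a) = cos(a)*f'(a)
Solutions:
 f(a) = C1/cos(a)^2


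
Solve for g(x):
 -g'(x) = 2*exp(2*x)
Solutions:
 g(x) = C1 - exp(2*x)


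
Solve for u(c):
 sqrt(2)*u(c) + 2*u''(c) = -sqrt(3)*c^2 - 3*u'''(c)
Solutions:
 u(c) = C1*exp(c*(-8 + 8*2^(1/3)/(16 + 243*sqrt(2) + sqrt(-256 + (16 + 243*sqrt(2))^2))^(1/3) + 2^(2/3)*(16 + 243*sqrt(2) + sqrt(-256 + (16 + 243*sqrt(2))^2))^(1/3))/36)*sin(2^(1/3)*sqrt(3)*c*(-2^(1/3)*(16 + 243*sqrt(2) + 27*sqrt(-256/729 + (16/27 + 9*sqrt(2))^2))^(1/3) + 8/(16 + 243*sqrt(2) + 27*sqrt(-256/729 + (16/27 + 9*sqrt(2))^2))^(1/3))/36) + C2*exp(c*(-8 + 8*2^(1/3)/(16 + 243*sqrt(2) + sqrt(-256 + (16 + 243*sqrt(2))^2))^(1/3) + 2^(2/3)*(16 + 243*sqrt(2) + sqrt(-256 + (16 + 243*sqrt(2))^2))^(1/3))/36)*cos(2^(1/3)*sqrt(3)*c*(-2^(1/3)*(16 + 243*sqrt(2) + 27*sqrt(-256/729 + (16/27 + 9*sqrt(2))^2))^(1/3) + 8/(16 + 243*sqrt(2) + 27*sqrt(-256/729 + (16/27 + 9*sqrt(2))^2))^(1/3))/36) + C3*exp(-c*(8*2^(1/3)/(16 + 243*sqrt(2) + sqrt(-256 + (16 + 243*sqrt(2))^2))^(1/3) + 4 + 2^(2/3)*(16 + 243*sqrt(2) + sqrt(-256 + (16 + 243*sqrt(2))^2))^(1/3))/18) - sqrt(6)*c^2/2 + 2*sqrt(3)


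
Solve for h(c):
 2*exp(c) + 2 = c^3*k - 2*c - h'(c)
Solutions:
 h(c) = C1 + c^4*k/4 - c^2 - 2*c - 2*exp(c)


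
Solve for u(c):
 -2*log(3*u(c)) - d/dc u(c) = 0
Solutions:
 Integral(1/(log(_y) + log(3)), (_y, u(c)))/2 = C1 - c


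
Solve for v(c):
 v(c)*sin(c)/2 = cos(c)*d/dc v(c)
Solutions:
 v(c) = C1/sqrt(cos(c))


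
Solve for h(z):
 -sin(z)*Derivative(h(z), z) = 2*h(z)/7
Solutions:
 h(z) = C1*(cos(z) + 1)^(1/7)/(cos(z) - 1)^(1/7)


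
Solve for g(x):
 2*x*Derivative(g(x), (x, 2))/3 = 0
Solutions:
 g(x) = C1 + C2*x


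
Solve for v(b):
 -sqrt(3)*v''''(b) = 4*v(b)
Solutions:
 v(b) = (C1*sin(3^(7/8)*b/3) + C2*cos(3^(7/8)*b/3))*exp(-3^(7/8)*b/3) + (C3*sin(3^(7/8)*b/3) + C4*cos(3^(7/8)*b/3))*exp(3^(7/8)*b/3)


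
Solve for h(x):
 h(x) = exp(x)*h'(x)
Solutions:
 h(x) = C1*exp(-exp(-x))


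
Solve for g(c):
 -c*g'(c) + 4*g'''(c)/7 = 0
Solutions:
 g(c) = C1 + Integral(C2*airyai(14^(1/3)*c/2) + C3*airybi(14^(1/3)*c/2), c)


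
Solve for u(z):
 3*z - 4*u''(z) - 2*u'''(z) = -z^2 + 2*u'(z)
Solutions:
 u(z) = C1 + z^3/6 - z^2/4 + (C2 + C3*z)*exp(-z)


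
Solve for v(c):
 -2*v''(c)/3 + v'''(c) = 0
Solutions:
 v(c) = C1 + C2*c + C3*exp(2*c/3)


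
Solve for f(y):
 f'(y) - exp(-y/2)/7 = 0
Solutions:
 f(y) = C1 - 2*exp(-y/2)/7


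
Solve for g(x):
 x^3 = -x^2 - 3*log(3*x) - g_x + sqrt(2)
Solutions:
 g(x) = C1 - x^4/4 - x^3/3 - 3*x*log(x) - x*log(27) + sqrt(2)*x + 3*x


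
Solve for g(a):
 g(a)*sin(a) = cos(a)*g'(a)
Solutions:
 g(a) = C1/cos(a)


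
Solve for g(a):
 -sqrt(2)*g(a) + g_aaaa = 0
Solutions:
 g(a) = C1*exp(-2^(1/8)*a) + C2*exp(2^(1/8)*a) + C3*sin(2^(1/8)*a) + C4*cos(2^(1/8)*a)


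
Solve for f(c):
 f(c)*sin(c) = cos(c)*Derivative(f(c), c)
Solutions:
 f(c) = C1/cos(c)


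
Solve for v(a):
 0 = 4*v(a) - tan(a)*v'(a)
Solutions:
 v(a) = C1*sin(a)^4


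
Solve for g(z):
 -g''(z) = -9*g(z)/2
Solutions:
 g(z) = C1*exp(-3*sqrt(2)*z/2) + C2*exp(3*sqrt(2)*z/2)


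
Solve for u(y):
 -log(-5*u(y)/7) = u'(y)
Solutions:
 Integral(1/(log(-_y) - log(7) + log(5)), (_y, u(y))) = C1 - y


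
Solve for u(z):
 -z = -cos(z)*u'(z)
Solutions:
 u(z) = C1 + Integral(z/cos(z), z)


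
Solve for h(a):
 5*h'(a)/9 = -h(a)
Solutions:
 h(a) = C1*exp(-9*a/5)


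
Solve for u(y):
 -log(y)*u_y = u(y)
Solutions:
 u(y) = C1*exp(-li(y))


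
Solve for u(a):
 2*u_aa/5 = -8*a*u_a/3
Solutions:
 u(a) = C1 + C2*erf(sqrt(30)*a/3)


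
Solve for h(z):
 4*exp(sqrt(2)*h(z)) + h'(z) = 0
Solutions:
 h(z) = sqrt(2)*(2*log(1/(C1 + 4*z)) - log(2))/4


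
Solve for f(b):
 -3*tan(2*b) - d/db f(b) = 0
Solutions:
 f(b) = C1 + 3*log(cos(2*b))/2


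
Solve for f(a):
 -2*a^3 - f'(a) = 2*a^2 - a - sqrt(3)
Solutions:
 f(a) = C1 - a^4/2 - 2*a^3/3 + a^2/2 + sqrt(3)*a


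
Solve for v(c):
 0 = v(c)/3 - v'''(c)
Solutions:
 v(c) = C3*exp(3^(2/3)*c/3) + (C1*sin(3^(1/6)*c/2) + C2*cos(3^(1/6)*c/2))*exp(-3^(2/3)*c/6)


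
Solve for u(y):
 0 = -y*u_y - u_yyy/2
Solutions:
 u(y) = C1 + Integral(C2*airyai(-2^(1/3)*y) + C3*airybi(-2^(1/3)*y), y)


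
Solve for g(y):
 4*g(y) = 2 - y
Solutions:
 g(y) = 1/2 - y/4


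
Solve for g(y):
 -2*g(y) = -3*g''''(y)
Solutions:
 g(y) = C1*exp(-2^(1/4)*3^(3/4)*y/3) + C2*exp(2^(1/4)*3^(3/4)*y/3) + C3*sin(2^(1/4)*3^(3/4)*y/3) + C4*cos(2^(1/4)*3^(3/4)*y/3)


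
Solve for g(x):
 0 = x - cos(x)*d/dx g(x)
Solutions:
 g(x) = C1 + Integral(x/cos(x), x)


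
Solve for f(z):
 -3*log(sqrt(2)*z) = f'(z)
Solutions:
 f(z) = C1 - 3*z*log(z) - 3*z*log(2)/2 + 3*z


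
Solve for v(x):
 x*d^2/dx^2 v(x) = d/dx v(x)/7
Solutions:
 v(x) = C1 + C2*x^(8/7)


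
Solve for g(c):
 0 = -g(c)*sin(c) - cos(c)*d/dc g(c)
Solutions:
 g(c) = C1*cos(c)


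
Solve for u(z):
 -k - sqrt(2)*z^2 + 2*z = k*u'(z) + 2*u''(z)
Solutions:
 u(z) = C1 + C2*exp(-k*z/2) - z - sqrt(2)*z^3/(3*k) + z^2/k + 2*sqrt(2)*z^2/k^2 - 4*z/k^2 - 8*sqrt(2)*z/k^3


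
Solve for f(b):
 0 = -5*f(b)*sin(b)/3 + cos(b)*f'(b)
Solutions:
 f(b) = C1/cos(b)^(5/3)


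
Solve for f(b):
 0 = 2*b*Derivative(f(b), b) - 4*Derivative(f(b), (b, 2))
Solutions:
 f(b) = C1 + C2*erfi(b/2)


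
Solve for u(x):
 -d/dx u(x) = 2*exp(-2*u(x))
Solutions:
 u(x) = log(-sqrt(C1 - 4*x))
 u(x) = log(C1 - 4*x)/2


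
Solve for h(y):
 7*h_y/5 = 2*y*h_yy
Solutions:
 h(y) = C1 + C2*y^(17/10)


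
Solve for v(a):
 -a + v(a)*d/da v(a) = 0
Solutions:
 v(a) = -sqrt(C1 + a^2)
 v(a) = sqrt(C1 + a^2)


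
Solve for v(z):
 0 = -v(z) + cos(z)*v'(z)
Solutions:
 v(z) = C1*sqrt(sin(z) + 1)/sqrt(sin(z) - 1)


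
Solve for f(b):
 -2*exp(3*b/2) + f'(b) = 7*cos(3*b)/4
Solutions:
 f(b) = C1 + 4*exp(3*b/2)/3 + 7*sin(3*b)/12


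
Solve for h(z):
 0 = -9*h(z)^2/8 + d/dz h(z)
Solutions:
 h(z) = -8/(C1 + 9*z)


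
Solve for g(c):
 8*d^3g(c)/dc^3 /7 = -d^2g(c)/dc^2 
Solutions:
 g(c) = C1 + C2*c + C3*exp(-7*c/8)


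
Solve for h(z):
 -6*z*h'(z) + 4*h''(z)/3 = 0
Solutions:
 h(z) = C1 + C2*erfi(3*z/2)


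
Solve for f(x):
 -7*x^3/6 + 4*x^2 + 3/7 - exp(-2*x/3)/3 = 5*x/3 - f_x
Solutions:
 f(x) = C1 + 7*x^4/24 - 4*x^3/3 + 5*x^2/6 - 3*x/7 - exp(-2*x/3)/2


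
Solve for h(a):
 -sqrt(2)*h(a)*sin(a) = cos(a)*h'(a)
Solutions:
 h(a) = C1*cos(a)^(sqrt(2))


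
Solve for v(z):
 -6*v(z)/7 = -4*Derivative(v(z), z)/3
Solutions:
 v(z) = C1*exp(9*z/14)


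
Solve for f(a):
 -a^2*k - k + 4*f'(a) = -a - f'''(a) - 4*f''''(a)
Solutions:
 f(a) = C1 + C2*exp(a*(-2 + (24*sqrt(1299) + 865)^(-1/3) + (24*sqrt(1299) + 865)^(1/3))/24)*sin(sqrt(3)*a*(-(24*sqrt(1299) + 865)^(1/3) + (24*sqrt(1299) + 865)^(-1/3))/24) + C3*exp(a*(-2 + (24*sqrt(1299) + 865)^(-1/3) + (24*sqrt(1299) + 865)^(1/3))/24)*cos(sqrt(3)*a*(-(24*sqrt(1299) + 865)^(1/3) + (24*sqrt(1299) + 865)^(-1/3))/24) + C4*exp(-a*((24*sqrt(1299) + 865)^(-1/3) + 1 + (24*sqrt(1299) + 865)^(1/3))/12) + a^3*k/12 - a^2/8 + a*k/8


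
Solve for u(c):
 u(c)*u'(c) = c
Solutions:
 u(c) = -sqrt(C1 + c^2)
 u(c) = sqrt(C1 + c^2)


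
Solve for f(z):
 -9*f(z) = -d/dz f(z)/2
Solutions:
 f(z) = C1*exp(18*z)


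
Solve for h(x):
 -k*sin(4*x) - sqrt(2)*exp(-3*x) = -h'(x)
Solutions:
 h(x) = C1 - k*cos(4*x)/4 - sqrt(2)*exp(-3*x)/3


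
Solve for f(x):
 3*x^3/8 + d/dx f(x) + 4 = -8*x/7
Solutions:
 f(x) = C1 - 3*x^4/32 - 4*x^2/7 - 4*x


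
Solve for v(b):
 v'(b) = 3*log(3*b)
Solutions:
 v(b) = C1 + 3*b*log(b) - 3*b + b*log(27)


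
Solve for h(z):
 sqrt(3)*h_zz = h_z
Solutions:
 h(z) = C1 + C2*exp(sqrt(3)*z/3)


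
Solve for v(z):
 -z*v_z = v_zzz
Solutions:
 v(z) = C1 + Integral(C2*airyai(-z) + C3*airybi(-z), z)


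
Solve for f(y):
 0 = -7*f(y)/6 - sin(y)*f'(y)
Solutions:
 f(y) = C1*(cos(y) + 1)^(7/12)/(cos(y) - 1)^(7/12)


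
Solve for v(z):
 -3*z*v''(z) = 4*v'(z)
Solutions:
 v(z) = C1 + C2/z^(1/3)


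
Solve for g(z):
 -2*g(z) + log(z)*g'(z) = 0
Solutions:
 g(z) = C1*exp(2*li(z))


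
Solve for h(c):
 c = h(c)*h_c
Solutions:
 h(c) = -sqrt(C1 + c^2)
 h(c) = sqrt(C1 + c^2)


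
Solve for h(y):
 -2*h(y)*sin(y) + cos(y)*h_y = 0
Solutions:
 h(y) = C1/cos(y)^2


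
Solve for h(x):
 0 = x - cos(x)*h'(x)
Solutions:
 h(x) = C1 + Integral(x/cos(x), x)


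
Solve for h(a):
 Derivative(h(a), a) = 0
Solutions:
 h(a) = C1


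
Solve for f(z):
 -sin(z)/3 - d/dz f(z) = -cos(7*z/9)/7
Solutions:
 f(z) = C1 + 9*sin(7*z/9)/49 + cos(z)/3


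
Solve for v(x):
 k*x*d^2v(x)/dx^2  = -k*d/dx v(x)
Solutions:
 v(x) = C1 + C2*log(x)


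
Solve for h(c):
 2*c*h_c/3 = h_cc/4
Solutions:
 h(c) = C1 + C2*erfi(2*sqrt(3)*c/3)


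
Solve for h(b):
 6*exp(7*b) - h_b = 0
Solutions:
 h(b) = C1 + 6*exp(7*b)/7


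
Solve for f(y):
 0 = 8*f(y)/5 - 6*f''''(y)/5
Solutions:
 f(y) = C1*exp(-sqrt(2)*3^(3/4)*y/3) + C2*exp(sqrt(2)*3^(3/4)*y/3) + C3*sin(sqrt(2)*3^(3/4)*y/3) + C4*cos(sqrt(2)*3^(3/4)*y/3)


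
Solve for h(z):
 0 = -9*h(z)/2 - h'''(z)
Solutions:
 h(z) = C3*exp(-6^(2/3)*z/2) + (C1*sin(3*2^(2/3)*3^(1/6)*z/4) + C2*cos(3*2^(2/3)*3^(1/6)*z/4))*exp(6^(2/3)*z/4)


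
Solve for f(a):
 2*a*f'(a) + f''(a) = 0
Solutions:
 f(a) = C1 + C2*erf(a)


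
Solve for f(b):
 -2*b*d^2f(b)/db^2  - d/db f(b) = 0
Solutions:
 f(b) = C1 + C2*sqrt(b)


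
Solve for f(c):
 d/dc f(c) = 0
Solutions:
 f(c) = C1


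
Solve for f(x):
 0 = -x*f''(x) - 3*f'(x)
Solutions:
 f(x) = C1 + C2/x^2


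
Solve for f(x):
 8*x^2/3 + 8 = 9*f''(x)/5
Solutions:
 f(x) = C1 + C2*x + 10*x^4/81 + 20*x^2/9


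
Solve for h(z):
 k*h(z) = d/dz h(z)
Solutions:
 h(z) = C1*exp(k*z)


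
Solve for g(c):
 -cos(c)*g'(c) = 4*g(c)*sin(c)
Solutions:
 g(c) = C1*cos(c)^4


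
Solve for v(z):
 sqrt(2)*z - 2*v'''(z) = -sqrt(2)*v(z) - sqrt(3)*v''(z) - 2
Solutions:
 v(z) = C1*exp(z*(-3^(1/3)*(sqrt(3) + 18*sqrt(2) + sqrt(-3 + (sqrt(3) + 18*sqrt(2))^2))^(1/3) - 3^(2/3)/(sqrt(3) + 18*sqrt(2) + sqrt(-3 + (sqrt(3) + 18*sqrt(2))^2))^(1/3) + 2*sqrt(3))/12)*sin(3^(1/6)*z*(-3^(2/3)*(sqrt(3) + 18*sqrt(2) + sqrt(-3 + (sqrt(3) + 18*sqrt(2))^2))^(1/3) + 3/(sqrt(3) + 18*sqrt(2) + sqrt(-3 + (sqrt(3) + 18*sqrt(2))^2))^(1/3))/12) + C2*exp(z*(-3^(1/3)*(sqrt(3) + 18*sqrt(2) + sqrt(-3 + (sqrt(3) + 18*sqrt(2))^2))^(1/3) - 3^(2/3)/(sqrt(3) + 18*sqrt(2) + sqrt(-3 + (sqrt(3) + 18*sqrt(2))^2))^(1/3) + 2*sqrt(3))/12)*cos(3^(1/6)*z*(-3^(2/3)*(sqrt(3) + 18*sqrt(2) + sqrt(-3 + (sqrt(3) + 18*sqrt(2))^2))^(1/3) + 3/(sqrt(3) + 18*sqrt(2) + sqrt(-3 + (sqrt(3) + 18*sqrt(2))^2))^(1/3))/12) + C3*exp(z*(3^(2/3)/(sqrt(3) + 18*sqrt(2) + sqrt(-3 + (sqrt(3) + 18*sqrt(2))^2))^(1/3) + sqrt(3) + 3^(1/3)*(sqrt(3) + 18*sqrt(2) + sqrt(-3 + (sqrt(3) + 18*sqrt(2))^2))^(1/3))/6) - z - sqrt(2)


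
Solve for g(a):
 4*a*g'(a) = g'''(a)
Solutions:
 g(a) = C1 + Integral(C2*airyai(2^(2/3)*a) + C3*airybi(2^(2/3)*a), a)


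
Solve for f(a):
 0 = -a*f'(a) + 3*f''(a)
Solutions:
 f(a) = C1 + C2*erfi(sqrt(6)*a/6)


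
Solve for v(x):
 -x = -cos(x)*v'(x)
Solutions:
 v(x) = C1 + Integral(x/cos(x), x)


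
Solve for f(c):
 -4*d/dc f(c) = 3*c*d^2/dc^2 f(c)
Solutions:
 f(c) = C1 + C2/c^(1/3)


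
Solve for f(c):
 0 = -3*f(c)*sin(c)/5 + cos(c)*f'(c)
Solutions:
 f(c) = C1/cos(c)^(3/5)


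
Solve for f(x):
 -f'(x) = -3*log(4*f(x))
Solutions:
 -Integral(1/(log(_y) + 2*log(2)), (_y, f(x)))/3 = C1 - x


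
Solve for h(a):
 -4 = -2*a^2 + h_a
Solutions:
 h(a) = C1 + 2*a^3/3 - 4*a


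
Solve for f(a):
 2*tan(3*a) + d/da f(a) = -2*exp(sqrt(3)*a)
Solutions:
 f(a) = C1 - 2*sqrt(3)*exp(sqrt(3)*a)/3 + 2*log(cos(3*a))/3


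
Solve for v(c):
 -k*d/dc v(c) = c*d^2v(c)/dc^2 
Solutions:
 v(c) = C1 + c^(1 - re(k))*(C2*sin(log(c)*Abs(im(k))) + C3*cos(log(c)*im(k)))


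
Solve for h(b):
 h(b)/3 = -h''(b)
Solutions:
 h(b) = C1*sin(sqrt(3)*b/3) + C2*cos(sqrt(3)*b/3)


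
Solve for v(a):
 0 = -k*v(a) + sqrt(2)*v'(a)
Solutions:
 v(a) = C1*exp(sqrt(2)*a*k/2)


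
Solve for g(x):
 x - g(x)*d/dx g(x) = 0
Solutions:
 g(x) = -sqrt(C1 + x^2)
 g(x) = sqrt(C1 + x^2)


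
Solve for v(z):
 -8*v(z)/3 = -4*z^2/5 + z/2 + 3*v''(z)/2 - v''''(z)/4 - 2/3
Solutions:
 v(z) = C1*exp(-z*sqrt(3 + sqrt(177)/3)) + C2*exp(z*sqrt(3 + sqrt(177)/3)) + C3*sin(z*sqrt(-3 + sqrt(177)/3)) + C4*cos(z*sqrt(-3 + sqrt(177)/3)) + 3*z^2/10 - 3*z/16 - 7/80


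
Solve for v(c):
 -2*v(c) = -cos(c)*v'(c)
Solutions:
 v(c) = C1*(sin(c) + 1)/(sin(c) - 1)


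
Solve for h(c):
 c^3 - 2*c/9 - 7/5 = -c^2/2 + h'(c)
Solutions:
 h(c) = C1 + c^4/4 + c^3/6 - c^2/9 - 7*c/5


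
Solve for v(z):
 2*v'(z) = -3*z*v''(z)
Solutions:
 v(z) = C1 + C2*z^(1/3)


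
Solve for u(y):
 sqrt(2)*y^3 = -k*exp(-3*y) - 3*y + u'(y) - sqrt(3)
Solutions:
 u(y) = C1 - k*exp(-3*y)/3 + sqrt(2)*y^4/4 + 3*y^2/2 + sqrt(3)*y


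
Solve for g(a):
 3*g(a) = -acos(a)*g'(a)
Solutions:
 g(a) = C1*exp(-3*Integral(1/acos(a), a))


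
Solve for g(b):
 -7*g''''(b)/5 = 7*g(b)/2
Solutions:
 g(b) = (C1*sin(10^(1/4)*b/2) + C2*cos(10^(1/4)*b/2))*exp(-10^(1/4)*b/2) + (C3*sin(10^(1/4)*b/2) + C4*cos(10^(1/4)*b/2))*exp(10^(1/4)*b/2)


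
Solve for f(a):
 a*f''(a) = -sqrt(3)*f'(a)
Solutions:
 f(a) = C1 + C2*a^(1 - sqrt(3))


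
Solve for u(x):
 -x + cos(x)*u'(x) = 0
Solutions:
 u(x) = C1 + Integral(x/cos(x), x)


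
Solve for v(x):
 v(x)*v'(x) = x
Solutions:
 v(x) = -sqrt(C1 + x^2)
 v(x) = sqrt(C1 + x^2)


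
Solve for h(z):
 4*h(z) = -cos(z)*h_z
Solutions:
 h(z) = C1*(sin(z)^2 - 2*sin(z) + 1)/(sin(z)^2 + 2*sin(z) + 1)


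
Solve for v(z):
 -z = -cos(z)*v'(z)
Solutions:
 v(z) = C1 + Integral(z/cos(z), z)


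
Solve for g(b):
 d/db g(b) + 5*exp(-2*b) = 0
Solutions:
 g(b) = C1 + 5*exp(-2*b)/2


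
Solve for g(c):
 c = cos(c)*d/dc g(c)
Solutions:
 g(c) = C1 + Integral(c/cos(c), c)


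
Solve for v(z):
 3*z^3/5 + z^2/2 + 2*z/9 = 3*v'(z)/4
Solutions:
 v(z) = C1 + z^4/5 + 2*z^3/9 + 4*z^2/27


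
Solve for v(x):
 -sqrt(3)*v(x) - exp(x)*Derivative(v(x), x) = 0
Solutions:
 v(x) = C1*exp(sqrt(3)*exp(-x))


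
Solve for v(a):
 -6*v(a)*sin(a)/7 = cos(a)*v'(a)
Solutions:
 v(a) = C1*cos(a)^(6/7)


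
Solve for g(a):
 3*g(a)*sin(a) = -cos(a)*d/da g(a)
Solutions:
 g(a) = C1*cos(a)^3


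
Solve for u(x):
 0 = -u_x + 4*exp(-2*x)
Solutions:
 u(x) = C1 - 2*exp(-2*x)


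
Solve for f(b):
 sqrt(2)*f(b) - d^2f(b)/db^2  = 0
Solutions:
 f(b) = C1*exp(-2^(1/4)*b) + C2*exp(2^(1/4)*b)


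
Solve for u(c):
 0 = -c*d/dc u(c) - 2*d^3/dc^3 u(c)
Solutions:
 u(c) = C1 + Integral(C2*airyai(-2^(2/3)*c/2) + C3*airybi(-2^(2/3)*c/2), c)


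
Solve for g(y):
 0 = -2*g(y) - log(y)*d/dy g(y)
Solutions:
 g(y) = C1*exp(-2*li(y))


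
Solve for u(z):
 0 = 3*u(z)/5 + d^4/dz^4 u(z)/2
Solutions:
 u(z) = (C1*sin(10^(3/4)*3^(1/4)*z/10) + C2*cos(10^(3/4)*3^(1/4)*z/10))*exp(-10^(3/4)*3^(1/4)*z/10) + (C3*sin(10^(3/4)*3^(1/4)*z/10) + C4*cos(10^(3/4)*3^(1/4)*z/10))*exp(10^(3/4)*3^(1/4)*z/10)


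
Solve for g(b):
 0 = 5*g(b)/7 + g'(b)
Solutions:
 g(b) = C1*exp(-5*b/7)


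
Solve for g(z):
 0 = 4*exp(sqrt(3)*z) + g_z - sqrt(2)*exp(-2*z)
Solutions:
 g(z) = C1 - 4*sqrt(3)*exp(sqrt(3)*z)/3 - sqrt(2)*exp(-2*z)/2


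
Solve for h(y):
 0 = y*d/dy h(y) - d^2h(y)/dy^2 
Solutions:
 h(y) = C1 + C2*erfi(sqrt(2)*y/2)


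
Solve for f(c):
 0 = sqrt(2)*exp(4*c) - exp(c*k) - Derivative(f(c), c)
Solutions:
 f(c) = C1 + sqrt(2)*exp(4*c)/4 - exp(c*k)/k


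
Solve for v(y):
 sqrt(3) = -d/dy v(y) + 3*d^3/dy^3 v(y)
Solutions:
 v(y) = C1 + C2*exp(-sqrt(3)*y/3) + C3*exp(sqrt(3)*y/3) - sqrt(3)*y


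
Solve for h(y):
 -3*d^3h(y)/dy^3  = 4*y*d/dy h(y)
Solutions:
 h(y) = C1 + Integral(C2*airyai(-6^(2/3)*y/3) + C3*airybi(-6^(2/3)*y/3), y)


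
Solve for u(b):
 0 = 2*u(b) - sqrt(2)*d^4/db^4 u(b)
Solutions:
 u(b) = C1*exp(-2^(1/8)*b) + C2*exp(2^(1/8)*b) + C3*sin(2^(1/8)*b) + C4*cos(2^(1/8)*b)


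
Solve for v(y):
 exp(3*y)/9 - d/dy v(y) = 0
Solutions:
 v(y) = C1 + exp(3*y)/27


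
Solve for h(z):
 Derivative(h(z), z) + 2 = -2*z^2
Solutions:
 h(z) = C1 - 2*z^3/3 - 2*z


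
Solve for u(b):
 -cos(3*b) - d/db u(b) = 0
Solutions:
 u(b) = C1 - sin(3*b)/3


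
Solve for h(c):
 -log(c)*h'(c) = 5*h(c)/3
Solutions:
 h(c) = C1*exp(-5*li(c)/3)


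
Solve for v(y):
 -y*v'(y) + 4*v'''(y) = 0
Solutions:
 v(y) = C1 + Integral(C2*airyai(2^(1/3)*y/2) + C3*airybi(2^(1/3)*y/2), y)


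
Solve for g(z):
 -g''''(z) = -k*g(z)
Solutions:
 g(z) = C1*exp(-k^(1/4)*z) + C2*exp(k^(1/4)*z) + C3*exp(-I*k^(1/4)*z) + C4*exp(I*k^(1/4)*z)


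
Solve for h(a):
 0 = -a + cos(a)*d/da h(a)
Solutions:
 h(a) = C1 + Integral(a/cos(a), a)


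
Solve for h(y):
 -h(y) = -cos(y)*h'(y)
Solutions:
 h(y) = C1*sqrt(sin(y) + 1)/sqrt(sin(y) - 1)


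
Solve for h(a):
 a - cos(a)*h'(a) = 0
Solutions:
 h(a) = C1 + Integral(a/cos(a), a)


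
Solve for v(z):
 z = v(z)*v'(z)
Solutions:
 v(z) = -sqrt(C1 + z^2)
 v(z) = sqrt(C1 + z^2)


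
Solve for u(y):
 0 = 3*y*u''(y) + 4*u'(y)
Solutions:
 u(y) = C1 + C2/y^(1/3)


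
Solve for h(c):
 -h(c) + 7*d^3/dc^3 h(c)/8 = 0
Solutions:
 h(c) = C3*exp(2*7^(2/3)*c/7) + (C1*sin(sqrt(3)*7^(2/3)*c/7) + C2*cos(sqrt(3)*7^(2/3)*c/7))*exp(-7^(2/3)*c/7)


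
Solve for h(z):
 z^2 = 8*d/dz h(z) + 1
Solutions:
 h(z) = C1 + z^3/24 - z/8


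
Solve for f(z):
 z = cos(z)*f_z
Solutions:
 f(z) = C1 + Integral(z/cos(z), z)


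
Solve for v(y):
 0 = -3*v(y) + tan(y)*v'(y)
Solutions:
 v(y) = C1*sin(y)^3


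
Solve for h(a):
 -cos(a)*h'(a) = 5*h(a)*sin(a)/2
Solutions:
 h(a) = C1*cos(a)^(5/2)


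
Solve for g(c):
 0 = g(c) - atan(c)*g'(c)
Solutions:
 g(c) = C1*exp(Integral(1/atan(c), c))


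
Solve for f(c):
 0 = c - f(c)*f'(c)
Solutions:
 f(c) = -sqrt(C1 + c^2)
 f(c) = sqrt(C1 + c^2)


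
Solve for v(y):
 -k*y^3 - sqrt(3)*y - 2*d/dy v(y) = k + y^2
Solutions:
 v(y) = C1 - k*y^4/8 - k*y/2 - y^3/6 - sqrt(3)*y^2/4


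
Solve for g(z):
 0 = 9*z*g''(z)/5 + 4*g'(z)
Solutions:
 g(z) = C1 + C2/z^(11/9)


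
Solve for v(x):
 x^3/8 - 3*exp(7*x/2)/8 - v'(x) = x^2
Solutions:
 v(x) = C1 + x^4/32 - x^3/3 - 3*exp(7*x/2)/28


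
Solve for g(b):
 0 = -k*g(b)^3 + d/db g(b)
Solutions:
 g(b) = -sqrt(2)*sqrt(-1/(C1 + b*k))/2
 g(b) = sqrt(2)*sqrt(-1/(C1 + b*k))/2


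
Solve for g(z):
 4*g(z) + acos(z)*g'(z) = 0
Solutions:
 g(z) = C1*exp(-4*Integral(1/acos(z), z))


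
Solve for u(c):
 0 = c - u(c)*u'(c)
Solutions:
 u(c) = -sqrt(C1 + c^2)
 u(c) = sqrt(C1 + c^2)


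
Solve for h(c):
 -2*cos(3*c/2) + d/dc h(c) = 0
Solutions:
 h(c) = C1 + 4*sin(3*c/2)/3


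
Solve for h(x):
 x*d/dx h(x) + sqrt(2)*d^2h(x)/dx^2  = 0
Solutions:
 h(x) = C1 + C2*erf(2^(1/4)*x/2)


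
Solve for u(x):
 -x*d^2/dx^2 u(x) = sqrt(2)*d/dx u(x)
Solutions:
 u(x) = C1 + C2*x^(1 - sqrt(2))


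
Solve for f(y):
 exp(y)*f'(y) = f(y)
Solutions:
 f(y) = C1*exp(-exp(-y))


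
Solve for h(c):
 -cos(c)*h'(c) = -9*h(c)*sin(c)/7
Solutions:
 h(c) = C1/cos(c)^(9/7)


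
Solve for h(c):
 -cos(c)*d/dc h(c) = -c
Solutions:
 h(c) = C1 + Integral(c/cos(c), c)


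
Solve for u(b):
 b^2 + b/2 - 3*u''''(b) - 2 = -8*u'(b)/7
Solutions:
 u(b) = C1 + C4*exp(2*21^(2/3)*b/21) - 7*b^3/24 - 7*b^2/32 + 7*b/4 + (C2*sin(3^(1/6)*7^(2/3)*b/7) + C3*cos(3^(1/6)*7^(2/3)*b/7))*exp(-21^(2/3)*b/21)


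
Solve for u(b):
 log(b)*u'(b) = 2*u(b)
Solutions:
 u(b) = C1*exp(2*li(b))


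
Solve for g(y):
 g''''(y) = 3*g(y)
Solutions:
 g(y) = C1*exp(-3^(1/4)*y) + C2*exp(3^(1/4)*y) + C3*sin(3^(1/4)*y) + C4*cos(3^(1/4)*y)


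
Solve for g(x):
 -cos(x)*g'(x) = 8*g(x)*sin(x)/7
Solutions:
 g(x) = C1*cos(x)^(8/7)


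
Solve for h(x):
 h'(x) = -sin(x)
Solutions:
 h(x) = C1 + cos(x)


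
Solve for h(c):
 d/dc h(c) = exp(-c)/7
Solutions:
 h(c) = C1 - exp(-c)/7


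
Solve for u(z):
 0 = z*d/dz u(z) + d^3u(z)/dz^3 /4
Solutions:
 u(z) = C1 + Integral(C2*airyai(-2^(2/3)*z) + C3*airybi(-2^(2/3)*z), z)


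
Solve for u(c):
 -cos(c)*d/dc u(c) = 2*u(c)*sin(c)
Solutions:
 u(c) = C1*cos(c)^2


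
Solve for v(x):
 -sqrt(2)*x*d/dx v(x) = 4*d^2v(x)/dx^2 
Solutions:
 v(x) = C1 + C2*erf(2^(3/4)*x/4)


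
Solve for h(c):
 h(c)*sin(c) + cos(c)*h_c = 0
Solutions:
 h(c) = C1*cos(c)


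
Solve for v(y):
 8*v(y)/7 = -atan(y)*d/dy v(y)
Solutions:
 v(y) = C1*exp(-8*Integral(1/atan(y), y)/7)


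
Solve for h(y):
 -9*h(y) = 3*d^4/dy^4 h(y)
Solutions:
 h(y) = (C1*sin(sqrt(2)*3^(1/4)*y/2) + C2*cos(sqrt(2)*3^(1/4)*y/2))*exp(-sqrt(2)*3^(1/4)*y/2) + (C3*sin(sqrt(2)*3^(1/4)*y/2) + C4*cos(sqrt(2)*3^(1/4)*y/2))*exp(sqrt(2)*3^(1/4)*y/2)


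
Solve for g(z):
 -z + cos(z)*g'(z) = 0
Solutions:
 g(z) = C1 + Integral(z/cos(z), z)


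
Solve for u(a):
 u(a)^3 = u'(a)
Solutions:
 u(a) = -sqrt(2)*sqrt(-1/(C1 + a))/2
 u(a) = sqrt(2)*sqrt(-1/(C1 + a))/2


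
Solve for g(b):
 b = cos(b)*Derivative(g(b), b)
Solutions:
 g(b) = C1 + Integral(b/cos(b), b)


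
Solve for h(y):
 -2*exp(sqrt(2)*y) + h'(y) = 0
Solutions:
 h(y) = C1 + sqrt(2)*exp(sqrt(2)*y)


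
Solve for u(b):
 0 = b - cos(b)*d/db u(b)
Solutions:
 u(b) = C1 + Integral(b/cos(b), b)


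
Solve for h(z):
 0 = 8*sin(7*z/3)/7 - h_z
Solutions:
 h(z) = C1 - 24*cos(7*z/3)/49


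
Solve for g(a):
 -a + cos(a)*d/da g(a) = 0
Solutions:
 g(a) = C1 + Integral(a/cos(a), a)


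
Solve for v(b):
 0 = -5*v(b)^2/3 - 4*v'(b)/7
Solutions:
 v(b) = 12/(C1 + 35*b)


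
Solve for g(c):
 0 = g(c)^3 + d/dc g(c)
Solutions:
 g(c) = -sqrt(2)*sqrt(-1/(C1 - c))/2
 g(c) = sqrt(2)*sqrt(-1/(C1 - c))/2


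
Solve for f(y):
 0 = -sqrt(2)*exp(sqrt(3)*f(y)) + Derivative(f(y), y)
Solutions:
 f(y) = sqrt(3)*(2*log(-1/(C1 + sqrt(2)*y)) - log(3))/6


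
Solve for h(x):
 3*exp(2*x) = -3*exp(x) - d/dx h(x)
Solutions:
 h(x) = C1 - 3*exp(2*x)/2 - 3*exp(x)


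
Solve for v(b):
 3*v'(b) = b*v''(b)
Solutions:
 v(b) = C1 + C2*b^4


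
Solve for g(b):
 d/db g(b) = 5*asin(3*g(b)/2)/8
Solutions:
 Integral(1/asin(3*_y/2), (_y, g(b))) = C1 + 5*b/8


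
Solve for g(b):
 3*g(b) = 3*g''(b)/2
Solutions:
 g(b) = C1*exp(-sqrt(2)*b) + C2*exp(sqrt(2)*b)


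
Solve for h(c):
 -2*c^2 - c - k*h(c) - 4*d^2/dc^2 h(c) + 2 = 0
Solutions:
 h(c) = C1*exp(-c*sqrt(-k)/2) + C2*exp(c*sqrt(-k)/2) - 2*c^2/k - c/k + 2/k + 16/k^2


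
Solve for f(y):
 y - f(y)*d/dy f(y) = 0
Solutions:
 f(y) = -sqrt(C1 + y^2)
 f(y) = sqrt(C1 + y^2)


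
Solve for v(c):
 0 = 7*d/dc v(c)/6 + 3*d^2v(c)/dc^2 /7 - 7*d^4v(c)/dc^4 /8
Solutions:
 v(c) = C1 + C2*exp(-6^(1/3)*c*(12*2^(1/3)/(sqrt(116497) + 343)^(1/3) + 3^(1/3)*(sqrt(116497) + 343)^(1/3))/42)*sin(2^(1/3)*3^(1/6)*c*(-(sqrt(116497) + 343)^(1/3) + 4*2^(1/3)*3^(2/3)/(sqrt(116497) + 343)^(1/3))/14) + C3*exp(-6^(1/3)*c*(12*2^(1/3)/(sqrt(116497) + 343)^(1/3) + 3^(1/3)*(sqrt(116497) + 343)^(1/3))/42)*cos(2^(1/3)*3^(1/6)*c*(-(sqrt(116497) + 343)^(1/3) + 4*2^(1/3)*3^(2/3)/(sqrt(116497) + 343)^(1/3))/14) + C4*exp(6^(1/3)*c*(12*2^(1/3)/(sqrt(116497) + 343)^(1/3) + 3^(1/3)*(sqrt(116497) + 343)^(1/3))/21)


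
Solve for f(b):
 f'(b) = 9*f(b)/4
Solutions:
 f(b) = C1*exp(9*b/4)


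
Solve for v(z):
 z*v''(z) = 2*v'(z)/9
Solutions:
 v(z) = C1 + C2*z^(11/9)


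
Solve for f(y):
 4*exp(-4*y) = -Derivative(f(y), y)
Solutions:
 f(y) = C1 + exp(-4*y)


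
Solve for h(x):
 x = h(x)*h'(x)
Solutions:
 h(x) = -sqrt(C1 + x^2)
 h(x) = sqrt(C1 + x^2)


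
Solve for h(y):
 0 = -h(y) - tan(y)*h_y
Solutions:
 h(y) = C1/sin(y)


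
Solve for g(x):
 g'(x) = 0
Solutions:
 g(x) = C1


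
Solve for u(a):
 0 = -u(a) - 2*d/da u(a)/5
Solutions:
 u(a) = C1*exp(-5*a/2)


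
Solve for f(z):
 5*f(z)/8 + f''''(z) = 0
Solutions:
 f(z) = (C1*sin(2^(3/4)*5^(1/4)*z/4) + C2*cos(2^(3/4)*5^(1/4)*z/4))*exp(-2^(3/4)*5^(1/4)*z/4) + (C3*sin(2^(3/4)*5^(1/4)*z/4) + C4*cos(2^(3/4)*5^(1/4)*z/4))*exp(2^(3/4)*5^(1/4)*z/4)
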